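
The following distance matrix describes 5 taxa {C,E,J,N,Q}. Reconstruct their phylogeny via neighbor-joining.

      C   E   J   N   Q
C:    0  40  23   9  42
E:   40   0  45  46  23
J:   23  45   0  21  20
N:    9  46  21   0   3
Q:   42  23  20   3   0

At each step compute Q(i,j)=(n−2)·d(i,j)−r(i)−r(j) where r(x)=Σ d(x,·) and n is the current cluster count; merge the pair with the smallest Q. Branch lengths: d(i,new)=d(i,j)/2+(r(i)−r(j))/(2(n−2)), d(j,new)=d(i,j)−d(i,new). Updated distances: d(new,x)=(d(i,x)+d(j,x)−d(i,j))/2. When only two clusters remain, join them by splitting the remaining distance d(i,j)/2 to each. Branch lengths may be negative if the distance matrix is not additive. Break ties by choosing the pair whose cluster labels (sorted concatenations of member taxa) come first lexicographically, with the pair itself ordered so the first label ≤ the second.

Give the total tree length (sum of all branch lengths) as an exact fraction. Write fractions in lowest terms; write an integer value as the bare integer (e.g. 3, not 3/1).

iteration 1: select E,Q (d=23, Q=-173); attach at lengths (45/2, 1/2); label the merged cluster EQ
  updated: d(C,EQ)=59/2, d(EQ,J)=21, d(EQ,N)=13
iteration 2: select C,N (d=9, Q=-173/2); attach at lengths (73/8, -1/8); label the merged cluster CN
  updated: d(CN,EQ)=67/4, d(CN,J)=35/2
iteration 3: select CN,EQ (d=67/4, Q=-221/4); attach at lengths (53/8, 81/8); label the merged cluster CENQ
  updated: d(CENQ,J)=87/8
iteration 4: select CENQ,J (d=87/8); attach at lengths (87/16, 87/16); label the merged cluster CEJNQ
final tree: (((C:73/8,N:-1/8):53/8,(E:45/2,Q:1/2):81/8):87/16,J:87/16)
total length: 477/8

477/8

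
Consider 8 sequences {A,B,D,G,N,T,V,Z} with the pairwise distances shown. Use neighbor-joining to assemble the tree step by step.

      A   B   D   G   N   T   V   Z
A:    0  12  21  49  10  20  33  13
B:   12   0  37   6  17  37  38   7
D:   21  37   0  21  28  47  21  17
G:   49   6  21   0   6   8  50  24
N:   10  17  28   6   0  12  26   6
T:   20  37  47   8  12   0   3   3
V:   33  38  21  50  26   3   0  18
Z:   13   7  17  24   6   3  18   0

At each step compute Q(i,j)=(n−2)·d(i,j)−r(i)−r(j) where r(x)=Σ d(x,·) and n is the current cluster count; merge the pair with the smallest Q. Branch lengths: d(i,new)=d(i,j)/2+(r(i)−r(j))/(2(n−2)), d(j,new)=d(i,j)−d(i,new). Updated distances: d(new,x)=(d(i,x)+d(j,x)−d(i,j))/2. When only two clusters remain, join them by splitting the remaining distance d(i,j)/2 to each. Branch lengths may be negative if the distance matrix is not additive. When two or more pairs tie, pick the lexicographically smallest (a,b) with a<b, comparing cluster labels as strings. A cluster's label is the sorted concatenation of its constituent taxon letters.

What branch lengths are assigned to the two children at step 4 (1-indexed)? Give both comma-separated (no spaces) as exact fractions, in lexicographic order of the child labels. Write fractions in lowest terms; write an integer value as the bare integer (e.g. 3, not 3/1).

1. join T+V (d=3, Q=-301) ⇒ TV; edges |T|=-41/12, |V|=77/12
  updated: d(A,TV)=25, d(B,TV)=36, d(D,TV)=65/2, d(G,TV)=55/2, d(N,TV)=35/2, d(TV,Z)=9
2. join B+G (d=6, Q=-437/2) ⇒ BG; edges |B|=23/20, |G|=97/20
  updated: d(A,BG)=55/2, d(BG,D)=26, d(BG,N)=17/2, d(BG,TV)=115/4, d(BG,Z)=25/2
3. join BG+N (d=17/2, Q=-557/4) ⇒ BGN; edges |BG|=269/32, |N|=3/32
  updated: d(A,BGN)=29/2, d(BGN,D)=91/4, d(BGN,TV)=151/8, d(BGN,Z)=5
4. join A+D (d=21, Q=-415/4) ⇒ AD; edges |A|=173/24, |D|=331/24
  updated: d(AD,BGN)=65/8, d(AD,TV)=73/4, d(AD,Z)=9/2
5. join AD+BGN (d=65/8, Q=-373/8) ⇒ ABDGN; edges |AD|=121/32, |BGN|=139/32
  updated: d(ABDGN,TV)=29/2, d(ABDGN,Z)=11/16
6. join ABDGN+TV (d=29/2, Q=-387/16) ⇒ ABDGNTV; edges |ABDGN|=99/32, |TV|=365/32
  updated: d(ABDGNTV,Z)=-77/32
7. join ABDGNTV+Z (d=-77/32) ⇒ ABDGNTVZ; edges |ABDGNTV|=-77/64, |Z|=-77/64
final tree: ((((A:173/24,D:331/24):121/32,((B:23/20,G:97/20):269/32,N:3/32):139/32):99/32,(T:-41/12,V:77/12):365/32):-77/64,Z:-77/64)
total length: 1879/32

173/24,331/24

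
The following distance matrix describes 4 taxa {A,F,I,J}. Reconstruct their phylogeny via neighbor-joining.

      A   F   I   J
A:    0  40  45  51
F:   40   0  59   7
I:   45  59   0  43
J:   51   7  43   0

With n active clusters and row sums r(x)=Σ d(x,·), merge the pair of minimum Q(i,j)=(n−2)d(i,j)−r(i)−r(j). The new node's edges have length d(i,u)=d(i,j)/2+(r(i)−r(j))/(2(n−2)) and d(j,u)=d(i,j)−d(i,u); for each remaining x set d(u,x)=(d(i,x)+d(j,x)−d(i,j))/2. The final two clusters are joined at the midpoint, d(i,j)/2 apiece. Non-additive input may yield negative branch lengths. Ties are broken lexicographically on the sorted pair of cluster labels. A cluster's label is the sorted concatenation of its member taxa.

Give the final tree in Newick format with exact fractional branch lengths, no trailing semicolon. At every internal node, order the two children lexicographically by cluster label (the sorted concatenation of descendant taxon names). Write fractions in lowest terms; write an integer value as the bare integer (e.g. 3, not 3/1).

step 1: merge (A,I) at d=45, Q=-193; branch lengths A→79/4, I→101/4; new cluster AI
  updated: d(AI,F)=27, d(AI,J)=49/2
step 2: merge (AI,F) at d=27, Q=-117/2; branch lengths AI→89/4, F→19/4; new cluster AFI
  updated: d(AFI,J)=9/4
step 3: merge (AFI,J) at d=9/4; branch lengths AFI→9/8, J→9/8; new cluster AFIJ
final tree: (((A:79/4,I:101/4):89/4,F:19/4):9/8,J:9/8)
total length: 297/4

(((A:79/4,I:101/4):89/4,F:19/4):9/8,J:9/8)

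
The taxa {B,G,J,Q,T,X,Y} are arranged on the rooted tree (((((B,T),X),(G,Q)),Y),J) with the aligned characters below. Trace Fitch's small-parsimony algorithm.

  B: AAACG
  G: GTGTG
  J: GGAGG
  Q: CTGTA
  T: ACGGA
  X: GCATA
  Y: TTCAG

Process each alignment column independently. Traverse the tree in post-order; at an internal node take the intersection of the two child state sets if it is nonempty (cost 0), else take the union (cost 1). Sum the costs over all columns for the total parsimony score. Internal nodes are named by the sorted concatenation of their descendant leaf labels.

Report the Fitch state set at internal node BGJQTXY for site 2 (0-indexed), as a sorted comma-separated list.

A

site 0, node BT: B={A} ∩ T={A} → {A} (+0)
site 0, node BTX: BT={A} ∪ X={G} → {A,G} (+1)
site 0, node GQ: G={G} ∪ Q={C} → {C,G} (+1)
site 0, node BGQTX: BTX={A,G} ∩ GQ={C,G} → {G} (+0)
site 0, node BGQTXY: BGQTX={G} ∪ Y={T} → {G,T} (+1)
site 0, node BGJQTXY: BGQTXY={G,T} ∩ J={G} → {G} (+0)
site 1, node BT: B={A} ∪ T={C} → {A,C} (+1)
site 1, node BTX: BT={A,C} ∩ X={C} → {C} (+0)
site 1, node GQ: G={T} ∩ Q={T} → {T} (+0)
site 1, node BGQTX: BTX={C} ∪ GQ={T} → {C,T} (+1)
site 1, node BGQTXY: BGQTX={C,T} ∩ Y={T} → {T} (+0)
site 1, node BGJQTXY: BGQTXY={T} ∪ J={G} → {G,T} (+1)
site 2, node BT: B={A} ∪ T={G} → {A,G} (+1)
site 2, node BTX: BT={A,G} ∩ X={A} → {A} (+0)
site 2, node GQ: G={G} ∩ Q={G} → {G} (+0)
site 2, node BGQTX: BTX={A} ∪ GQ={G} → {A,G} (+1)
site 2, node BGQTXY: BGQTX={A,G} ∪ Y={C} → {A,C,G} (+1)
site 2, node BGJQTXY: BGQTXY={A,C,G} ∩ J={A} → {A} (+0)
site 3, node BT: B={C} ∪ T={G} → {C,G} (+1)
site 3, node BTX: BT={C,G} ∪ X={T} → {C,G,T} (+1)
site 3, node GQ: G={T} ∩ Q={T} → {T} (+0)
site 3, node BGQTX: BTX={C,G,T} ∩ GQ={T} → {T} (+0)
site 3, node BGQTXY: BGQTX={T} ∪ Y={A} → {A,T} (+1)
site 3, node BGJQTXY: BGQTXY={A,T} ∪ J={G} → {A,G,T} (+1)
site 4, node BT: B={G} ∪ T={A} → {A,G} (+1)
site 4, node BTX: BT={A,G} ∩ X={A} → {A} (+0)
site 4, node GQ: G={G} ∪ Q={A} → {A,G} (+1)
site 4, node BGQTX: BTX={A} ∩ GQ={A,G} → {A} (+0)
site 4, node BGQTXY: BGQTX={A} ∪ Y={G} → {A,G} (+1)
site 4, node BGJQTXY: BGQTXY={A,G} ∩ J={G} → {G} (+0)
per-site changes: [3, 3, 3, 4, 3]; total = 16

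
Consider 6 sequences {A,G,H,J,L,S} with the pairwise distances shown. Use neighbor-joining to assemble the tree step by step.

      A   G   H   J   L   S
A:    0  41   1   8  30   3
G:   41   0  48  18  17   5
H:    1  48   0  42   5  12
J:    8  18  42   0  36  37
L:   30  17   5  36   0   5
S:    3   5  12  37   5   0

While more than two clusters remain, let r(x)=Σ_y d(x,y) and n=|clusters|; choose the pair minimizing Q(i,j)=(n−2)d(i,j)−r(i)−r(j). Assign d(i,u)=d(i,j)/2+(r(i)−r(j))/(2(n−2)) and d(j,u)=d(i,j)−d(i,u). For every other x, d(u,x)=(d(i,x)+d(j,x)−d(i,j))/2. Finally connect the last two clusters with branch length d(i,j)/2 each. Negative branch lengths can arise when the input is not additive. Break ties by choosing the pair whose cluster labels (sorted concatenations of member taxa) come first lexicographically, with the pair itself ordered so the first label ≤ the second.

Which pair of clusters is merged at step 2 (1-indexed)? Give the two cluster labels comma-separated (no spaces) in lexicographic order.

1. join G+J (d=18, Q=-198) ⇒ GJ; edges |G|=15/2, |J|=21/2
  updated: d(A,GJ)=31/2, d(GJ,H)=36, d(GJ,L)=35/2, d(GJ,S)=12
2. join A+H (d=1, Q=-201/2) ⇒ AH; edges |A|=-1/4, |H|=5/4
  updated: d(AH,GJ)=101/4, d(AH,L)=17, d(AH,S)=7
3. join AH+S (d=7, Q=-237/4) ⇒ AHS; edges |AH|=157/16, |S|=-45/16
  updated: d(AHS,GJ)=121/8, d(AHS,L)=15/2
4. join AHS+GJ (d=121/8, Q=-321/8) ⇒ AGHJS; edges |AHS|=41/16, |GJ|=201/16
  updated: d(AGHJS,L)=79/16
5. join AGHJS+L (d=79/16) ⇒ AGHJLS; edges |AGHJS|=79/32, |L|=79/32
final tree: ((((A:-1/4,H:5/4):157/16,S:-45/16):41/16,(G:15/2,J:21/2):201/16):79/32,L:79/32)
total length: 737/16

A,H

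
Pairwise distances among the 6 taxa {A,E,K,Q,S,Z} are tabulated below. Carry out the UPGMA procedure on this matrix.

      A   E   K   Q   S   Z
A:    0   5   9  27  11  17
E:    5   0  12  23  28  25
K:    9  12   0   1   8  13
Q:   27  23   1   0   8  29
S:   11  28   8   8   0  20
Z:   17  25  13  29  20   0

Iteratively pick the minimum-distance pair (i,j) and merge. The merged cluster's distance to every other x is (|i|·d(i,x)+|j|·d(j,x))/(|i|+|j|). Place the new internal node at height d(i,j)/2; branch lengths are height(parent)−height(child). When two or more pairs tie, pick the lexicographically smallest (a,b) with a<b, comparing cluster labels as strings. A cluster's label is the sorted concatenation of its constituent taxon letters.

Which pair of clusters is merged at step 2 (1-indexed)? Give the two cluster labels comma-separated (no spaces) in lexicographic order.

step 1: merge (K,Q) at d=1; branch lengths K→1/2, Q→1/2; new cluster KQ
  updated: d(A,KQ)=18, d(E,KQ)=35/2, d(KQ,S)=8, d(KQ,Z)=21
step 2: merge (A,E) at d=5; branch lengths A→5/2, E→5/2; new cluster AE
  updated: d(AE,KQ)=71/4, d(AE,S)=39/2, d(AE,Z)=21
step 3: merge (KQ,S) at d=8; branch lengths KQ→7/2, S→4; new cluster KQS
  updated: d(AE,KQS)=55/3, d(KQS,Z)=62/3
step 4: merge (AE,KQS) at d=55/3; branch lengths AE→20/3, KQS→31/6; new cluster AEKQS
  updated: d(AEKQS,Z)=104/5
step 5: merge (AEKQS,Z) at d=104/5; branch lengths AEKQS→37/30, Z→52/5; new cluster AEKQSZ
final tree: (((A:5/2,E:5/2):20/3,((K:1/2,Q:1/2):7/2,S:4):31/6):37/30,Z:52/5)
total length: 1109/30

A,E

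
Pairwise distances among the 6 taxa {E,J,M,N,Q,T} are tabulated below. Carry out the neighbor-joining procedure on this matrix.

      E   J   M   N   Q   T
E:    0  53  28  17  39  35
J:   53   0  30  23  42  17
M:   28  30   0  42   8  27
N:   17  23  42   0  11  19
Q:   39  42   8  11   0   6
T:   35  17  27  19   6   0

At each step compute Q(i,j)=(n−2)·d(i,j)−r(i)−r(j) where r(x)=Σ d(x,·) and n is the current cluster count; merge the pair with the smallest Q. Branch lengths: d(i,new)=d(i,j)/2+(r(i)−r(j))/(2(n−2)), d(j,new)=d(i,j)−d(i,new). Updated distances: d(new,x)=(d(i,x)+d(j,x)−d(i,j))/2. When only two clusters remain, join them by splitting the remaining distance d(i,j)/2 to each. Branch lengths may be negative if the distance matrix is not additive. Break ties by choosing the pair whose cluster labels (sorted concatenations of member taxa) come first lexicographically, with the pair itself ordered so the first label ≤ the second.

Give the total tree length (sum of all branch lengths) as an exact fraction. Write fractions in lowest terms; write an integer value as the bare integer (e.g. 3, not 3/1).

step 1: merge (E,N) at d=17, Q=-216; branch lengths E→16, N→1; new cluster EN
  updated: d(EN,J)=59/2, d(EN,M)=53/2, d(EN,Q)=33/2, d(EN,T)=37/2
step 2: merge (M,Q) at d=8, Q=-140; branch lengths M→43/6, Q→5/6; new cluster MQ
  updated: d(EN,MQ)=35/2, d(J,MQ)=32, d(MQ,T)=25/2
step 3: merge (EN,MQ) at d=35/2, Q=-185/2; branch lengths EN→77/8, MQ→63/8; new cluster EMNQ
  updated: d(EMNQ,J)=22, d(EMNQ,T)=27/4
step 4: merge (EMNQ,J) at d=22, Q=-183/4; branch lengths EMNQ→47/8, J→129/8; new cluster EJMNQ
  updated: d(EJMNQ,T)=7/8
step 5: merge (EJMNQ,T) at d=7/8; branch lengths EJMNQ→7/16, T→7/16; new cluster EJMNQT
final tree: ((((E:16,N:1):77/8,(M:43/6,Q:5/6):63/8):47/8,J:129/8):7/16,T:7/16)
total length: 523/8

523/8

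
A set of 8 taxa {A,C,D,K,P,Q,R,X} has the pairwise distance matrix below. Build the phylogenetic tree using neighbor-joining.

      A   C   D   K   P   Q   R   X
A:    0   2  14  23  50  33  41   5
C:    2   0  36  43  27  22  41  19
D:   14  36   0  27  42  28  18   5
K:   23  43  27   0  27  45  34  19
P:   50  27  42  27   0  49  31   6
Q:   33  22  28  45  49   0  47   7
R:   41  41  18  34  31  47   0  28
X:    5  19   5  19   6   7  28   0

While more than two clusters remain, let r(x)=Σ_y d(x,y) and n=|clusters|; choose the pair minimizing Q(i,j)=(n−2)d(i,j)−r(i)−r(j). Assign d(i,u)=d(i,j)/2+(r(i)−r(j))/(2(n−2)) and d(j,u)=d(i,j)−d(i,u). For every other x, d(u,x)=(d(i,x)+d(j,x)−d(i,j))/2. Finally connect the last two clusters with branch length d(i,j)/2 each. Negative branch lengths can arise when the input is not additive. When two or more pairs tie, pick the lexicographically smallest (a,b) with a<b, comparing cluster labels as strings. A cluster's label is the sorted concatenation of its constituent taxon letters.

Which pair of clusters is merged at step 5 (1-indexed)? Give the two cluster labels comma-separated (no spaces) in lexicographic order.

step 1: merge (A,C) at d=2, Q=-346; branch lengths A→-5/6, C→17/6; new cluster AC
  updated: d(AC,D)=24, d(AC,K)=32, d(AC,P)=75/2, d(AC,Q)=53/2, d(AC,R)=40, d(AC,X)=11
step 2: merge (D,R) at d=18, Q=-252; branch lengths D→18/5, R→72/5; new cluster DR
  updated: d(AC,DR)=23, d(DR,K)=43/2, d(DR,P)=55/2, d(DR,Q)=57/2, d(DR,X)=15/2
step 3: merge (K,P) at d=27, Q=-367/2; branch lengths K→211/16, P→221/16; new cluster KP
  updated: d(AC,KP)=85/4, d(DR,KP)=11, d(KP,Q)=67/2, d(KP,X)=-1
step 4: merge (DR,KP) at d=11, Q=-407/4; branch lengths DR→51/8, KP→37/8; new cluster DKPR
  updated: d(AC,DKPR)=133/8, d(DKPR,Q)=51/2, d(DKPR,X)=-9/4
step 5: merge (AC,DKPR) at d=133/8, Q=-243/4; branch lengths AC→95/8, DKPR→19/4; new cluster ACDKPR
  updated: d(ACDKPR,Q)=283/16, d(ACDKPR,X)=-63/16
step 6: merge (ACDKPR,Q) at d=283/16, Q=-83/4; branch lengths ACDKPR→27/8, Q→229/16; new cluster ACDKPQR
  updated: d(ACDKPQR,X)=-117/16
step 7: merge (ACDKPQR,X) at d=-117/16; branch lengths ACDKPQR→-117/32, X→-117/32; new cluster ACDKPQRX
final tree: ((((A:-5/6,C:17/6):95/8,((D:18/5,R:72/5):51/8,(K:211/16,P:221/16):37/8):19/4):27/8,Q:229/16):-117/32,X:-117/32)
total length: 85

AC,DKPR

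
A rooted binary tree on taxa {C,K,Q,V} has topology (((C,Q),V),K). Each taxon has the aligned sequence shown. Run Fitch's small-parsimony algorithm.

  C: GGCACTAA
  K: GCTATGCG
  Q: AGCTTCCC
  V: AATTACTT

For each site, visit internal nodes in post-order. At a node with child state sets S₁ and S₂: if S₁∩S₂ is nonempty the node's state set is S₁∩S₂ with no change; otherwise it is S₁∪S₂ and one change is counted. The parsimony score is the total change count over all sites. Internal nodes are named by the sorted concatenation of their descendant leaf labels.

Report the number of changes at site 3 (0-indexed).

[col 0] CQ: children C:{G}, Q:{A} ∪→ {A,G}; cost 1
[col 0] CQV: children CQ:{A,G}, V:{A} ∩→ {A}; cost 0
[col 0] CKQV: children CQV:{A}, K:{G} ∪→ {A,G}; cost 1
[col 1] CQ: children C:{G}, Q:{G} ∩→ {G}; cost 0
[col 1] CQV: children CQ:{G}, V:{A} ∪→ {A,G}; cost 1
[col 1] CKQV: children CQV:{A,G}, K:{C} ∪→ {A,C,G}; cost 1
[col 2] CQ: children C:{C}, Q:{C} ∩→ {C}; cost 0
[col 2] CQV: children CQ:{C}, V:{T} ∪→ {C,T}; cost 1
[col 2] CKQV: children CQV:{C,T}, K:{T} ∩→ {T}; cost 0
[col 3] CQ: children C:{A}, Q:{T} ∪→ {A,T}; cost 1
[col 3] CQV: children CQ:{A,T}, V:{T} ∩→ {T}; cost 0
[col 3] CKQV: children CQV:{T}, K:{A} ∪→ {A,T}; cost 1
[col 4] CQ: children C:{C}, Q:{T} ∪→ {C,T}; cost 1
[col 4] CQV: children CQ:{C,T}, V:{A} ∪→ {A,C,T}; cost 1
[col 4] CKQV: children CQV:{A,C,T}, K:{T} ∩→ {T}; cost 0
[col 5] CQ: children C:{T}, Q:{C} ∪→ {C,T}; cost 1
[col 5] CQV: children CQ:{C,T}, V:{C} ∩→ {C}; cost 0
[col 5] CKQV: children CQV:{C}, K:{G} ∪→ {C,G}; cost 1
[col 6] CQ: children C:{A}, Q:{C} ∪→ {A,C}; cost 1
[col 6] CQV: children CQ:{A,C}, V:{T} ∪→ {A,C,T}; cost 1
[col 6] CKQV: children CQV:{A,C,T}, K:{C} ∩→ {C}; cost 0
[col 7] CQ: children C:{A}, Q:{C} ∪→ {A,C}; cost 1
[col 7] CQV: children CQ:{A,C}, V:{T} ∪→ {A,C,T}; cost 1
[col 7] CKQV: children CQV:{A,C,T}, K:{G} ∪→ {A,C,G,T}; cost 1
per-site changes: [2, 2, 1, 2, 2, 2, 2, 3]; total = 16

2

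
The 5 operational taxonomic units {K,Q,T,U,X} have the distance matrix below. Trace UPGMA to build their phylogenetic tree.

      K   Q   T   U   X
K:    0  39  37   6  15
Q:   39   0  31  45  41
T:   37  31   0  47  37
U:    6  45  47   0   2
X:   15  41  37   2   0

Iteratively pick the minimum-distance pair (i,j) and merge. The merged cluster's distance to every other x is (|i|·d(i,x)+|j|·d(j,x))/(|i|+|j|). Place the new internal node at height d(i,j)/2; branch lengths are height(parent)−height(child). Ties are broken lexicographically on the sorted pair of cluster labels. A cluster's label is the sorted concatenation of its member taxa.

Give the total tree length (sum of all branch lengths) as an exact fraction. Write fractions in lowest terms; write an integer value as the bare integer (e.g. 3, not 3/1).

251/4

step 1: merge (U,X) at d=2; branch lengths U→1, X→1; new cluster UX
  updated: d(K,UX)=21/2, d(Q,UX)=43, d(T,UX)=42
step 2: merge (K,UX) at d=21/2; branch lengths K→21/4, UX→17/4; new cluster KUX
  updated: d(KUX,Q)=125/3, d(KUX,T)=121/3
step 3: merge (Q,T) at d=31; branch lengths Q→31/2, T→31/2; new cluster QT
  updated: d(KUX,QT)=41
step 4: merge (KUX,QT) at d=41; branch lengths KUX→61/4, QT→5; new cluster KQTUX
final tree: ((K:21/4,(U:1,X:1):17/4):61/4,(Q:31/2,T:31/2):5)
total length: 251/4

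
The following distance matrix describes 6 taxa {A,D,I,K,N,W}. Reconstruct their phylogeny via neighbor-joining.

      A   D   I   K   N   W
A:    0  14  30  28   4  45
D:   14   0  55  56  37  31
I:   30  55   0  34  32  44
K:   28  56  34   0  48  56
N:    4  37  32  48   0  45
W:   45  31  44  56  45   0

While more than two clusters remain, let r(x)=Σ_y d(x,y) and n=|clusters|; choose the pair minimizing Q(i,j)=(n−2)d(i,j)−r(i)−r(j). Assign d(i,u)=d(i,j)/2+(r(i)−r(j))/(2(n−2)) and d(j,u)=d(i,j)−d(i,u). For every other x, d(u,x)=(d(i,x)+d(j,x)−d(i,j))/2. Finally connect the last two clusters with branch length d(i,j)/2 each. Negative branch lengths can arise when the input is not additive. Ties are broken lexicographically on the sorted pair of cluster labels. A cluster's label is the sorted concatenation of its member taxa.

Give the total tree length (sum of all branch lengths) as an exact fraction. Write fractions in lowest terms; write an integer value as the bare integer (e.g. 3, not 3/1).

1. join D+W (d=31, Q=-290) ⇒ DW; edges |D|=12, |W|=19
  updated: d(A,DW)=14, d(DW,I)=34, d(DW,K)=81/2, d(DW,N)=51/2
2. join I+K (d=34, Q=-357/2) ⇒ IK; edges |I|=163/12, |K|=245/12
  updated: d(A,IK)=12, d(DW,IK)=81/4, d(IK,N)=23
3. join A+N (d=4, Q=-149/2) ⇒ AN; edges |A|=-29/8, |N|=61/8
  updated: d(AN,DW)=71/4, d(AN,IK)=31/2
4. join AN+DW (d=71/4, Q=-107/2) ⇒ ADNW; edges |AN|=13/2, |DW|=45/4
  updated: d(ADNW,IK)=9
5. join ADNW+IK (d=9) ⇒ ADIKNW; edges |ADNW|=9/2, |IK|=9/2
final tree: (((A:-29/8,N:61/8):13/2,(D:12,W:19):45/4):9/2,(I:163/12,K:245/12):9/2)
total length: 383/4

383/4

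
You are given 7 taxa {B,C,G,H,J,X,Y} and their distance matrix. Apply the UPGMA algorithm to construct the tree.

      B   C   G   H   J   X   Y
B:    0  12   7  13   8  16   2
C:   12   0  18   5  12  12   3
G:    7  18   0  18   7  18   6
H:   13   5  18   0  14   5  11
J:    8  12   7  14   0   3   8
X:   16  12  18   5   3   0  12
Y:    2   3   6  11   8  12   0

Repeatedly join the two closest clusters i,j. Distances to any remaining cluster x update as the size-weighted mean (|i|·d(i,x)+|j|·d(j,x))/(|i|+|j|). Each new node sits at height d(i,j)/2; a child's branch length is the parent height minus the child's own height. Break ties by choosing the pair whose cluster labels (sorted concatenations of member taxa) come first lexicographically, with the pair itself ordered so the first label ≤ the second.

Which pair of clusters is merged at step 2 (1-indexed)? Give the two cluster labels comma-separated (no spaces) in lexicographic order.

J,X

iteration 1: select B,Y (d=2); attach at lengths (1, 1); label the merged cluster BY
  updated: d(BY,C)=15/2, d(BY,G)=13/2, d(BY,H)=12, d(BY,J)=8, d(BY,X)=14
iteration 2: select J,X (d=3); attach at lengths (3/2, 3/2); label the merged cluster JX
  updated: d(BY,JX)=11, d(C,JX)=12, d(G,JX)=25/2, d(H,JX)=19/2
iteration 3: select C,H (d=5); attach at lengths (5/2, 5/2); label the merged cluster CH
  updated: d(BY,CH)=39/4, d(CH,G)=18, d(CH,JX)=43/4
iteration 4: select BY,G (d=13/2); attach at lengths (9/4, 13/4); label the merged cluster BGY
  updated: d(BGY,CH)=25/2, d(BGY,JX)=23/2
iteration 5: select CH,JX (d=43/4); attach at lengths (23/8, 31/8); label the merged cluster CHJX
  updated: d(BGY,CHJX)=12
iteration 6: select BGY,CHJX (d=12); attach at lengths (11/4, 5/8); label the merged cluster BCGHJXY
final tree: (((B:1,Y:1):9/4,G:13/4):11/4,((C:5/2,H:5/2):23/8,(J:3/2,X:3/2):31/8):5/8)
total length: 205/8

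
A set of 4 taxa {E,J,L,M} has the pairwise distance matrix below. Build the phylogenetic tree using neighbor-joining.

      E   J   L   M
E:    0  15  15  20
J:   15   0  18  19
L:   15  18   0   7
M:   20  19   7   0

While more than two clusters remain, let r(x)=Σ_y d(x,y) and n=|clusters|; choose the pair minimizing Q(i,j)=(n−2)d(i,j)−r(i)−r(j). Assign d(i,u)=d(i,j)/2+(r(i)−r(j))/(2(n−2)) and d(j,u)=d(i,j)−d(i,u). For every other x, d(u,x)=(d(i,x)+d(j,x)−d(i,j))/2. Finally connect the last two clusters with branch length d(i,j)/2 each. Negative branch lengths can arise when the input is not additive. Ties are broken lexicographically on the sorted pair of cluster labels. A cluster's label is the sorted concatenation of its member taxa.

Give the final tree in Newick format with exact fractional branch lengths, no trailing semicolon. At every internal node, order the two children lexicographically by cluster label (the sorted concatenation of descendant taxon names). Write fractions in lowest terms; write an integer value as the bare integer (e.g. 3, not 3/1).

iteration 1: select E,J (d=15, Q=-72); attach at lengths (7, 8); label the merged cluster EJ
  updated: d(EJ,L)=9, d(EJ,M)=12
iteration 2: select EJ,L (d=9, Q=-28); attach at lengths (7, 2); label the merged cluster EJL
  updated: d(EJL,M)=5
iteration 3: select EJL,M (d=5); attach at lengths (5/2, 5/2); label the merged cluster EJLM
final tree: (((E:7,J:8):7,L:2):5/2,M:5/2)
total length: 29

(((E:7,J:8):7,L:2):5/2,M:5/2)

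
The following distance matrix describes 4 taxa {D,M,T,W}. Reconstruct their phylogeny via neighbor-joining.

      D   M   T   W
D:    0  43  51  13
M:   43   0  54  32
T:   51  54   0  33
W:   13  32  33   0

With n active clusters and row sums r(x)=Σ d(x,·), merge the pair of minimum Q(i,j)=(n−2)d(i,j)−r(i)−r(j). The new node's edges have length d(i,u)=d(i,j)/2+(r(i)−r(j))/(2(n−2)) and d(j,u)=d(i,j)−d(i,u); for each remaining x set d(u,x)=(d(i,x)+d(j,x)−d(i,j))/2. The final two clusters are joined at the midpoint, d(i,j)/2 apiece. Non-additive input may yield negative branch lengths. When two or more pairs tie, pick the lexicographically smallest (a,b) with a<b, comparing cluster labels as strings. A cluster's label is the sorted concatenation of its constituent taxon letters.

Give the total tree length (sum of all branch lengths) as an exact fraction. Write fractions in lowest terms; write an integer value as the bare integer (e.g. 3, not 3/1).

1. join D+W (d=13, Q=-159) ⇒ DW; edges |D|=55/4, |W|=-3/4
  updated: d(DW,M)=31, d(DW,T)=71/2
2. join DW+M (d=31, Q=-241/2) ⇒ DMW; edges |DW|=25/4, |M|=99/4
  updated: d(DMW,T)=117/4
3. join DMW+T (d=117/4) ⇒ DMTW; edges |DMW|=117/8, |T|=117/8
final tree: (((D:55/4,W:-3/4):25/4,M:99/4):117/8,T:117/8)
total length: 293/4

293/4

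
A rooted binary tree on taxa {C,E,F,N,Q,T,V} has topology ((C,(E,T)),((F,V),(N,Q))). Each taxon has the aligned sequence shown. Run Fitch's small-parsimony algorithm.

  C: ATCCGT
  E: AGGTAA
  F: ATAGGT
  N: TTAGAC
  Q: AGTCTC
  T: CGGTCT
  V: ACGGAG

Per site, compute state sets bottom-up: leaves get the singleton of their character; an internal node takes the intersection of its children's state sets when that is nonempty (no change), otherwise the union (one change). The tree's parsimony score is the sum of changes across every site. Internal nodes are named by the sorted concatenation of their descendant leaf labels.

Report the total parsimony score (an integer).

site 0, node ET: E={A} ∪ T={C} → {A,C} (+1)
site 0, node CET: C={A} ∩ ET={A,C} → {A} (+0)
site 0, node FV: F={A} ∩ V={A} → {A} (+0)
site 0, node NQ: N={T} ∪ Q={A} → {A,T} (+1)
site 0, node FNQV: FV={A} ∩ NQ={A,T} → {A} (+0)
site 0, node CEFNQTV: CET={A} ∩ FNQV={A} → {A} (+0)
site 1, node ET: E={G} ∩ T={G} → {G} (+0)
site 1, node CET: C={T} ∪ ET={G} → {G,T} (+1)
site 1, node FV: F={T} ∪ V={C} → {C,T} (+1)
site 1, node NQ: N={T} ∪ Q={G} → {G,T} (+1)
site 1, node FNQV: FV={C,T} ∩ NQ={G,T} → {T} (+0)
site 1, node CEFNQTV: CET={G,T} ∩ FNQV={T} → {T} (+0)
site 2, node ET: E={G} ∩ T={G} → {G} (+0)
site 2, node CET: C={C} ∪ ET={G} → {C,G} (+1)
site 2, node FV: F={A} ∪ V={G} → {A,G} (+1)
site 2, node NQ: N={A} ∪ Q={T} → {A,T} (+1)
site 2, node FNQV: FV={A,G} ∩ NQ={A,T} → {A} (+0)
site 2, node CEFNQTV: CET={C,G} ∪ FNQV={A} → {A,C,G} (+1)
site 3, node ET: E={T} ∩ T={T} → {T} (+0)
site 3, node CET: C={C} ∪ ET={T} → {C,T} (+1)
site 3, node FV: F={G} ∩ V={G} → {G} (+0)
site 3, node NQ: N={G} ∪ Q={C} → {C,G} (+1)
site 3, node FNQV: FV={G} ∩ NQ={C,G} → {G} (+0)
site 3, node CEFNQTV: CET={C,T} ∪ FNQV={G} → {C,G,T} (+1)
site 4, node ET: E={A} ∪ T={C} → {A,C} (+1)
site 4, node CET: C={G} ∪ ET={A,C} → {A,C,G} (+1)
site 4, node FV: F={G} ∪ V={A} → {A,G} (+1)
site 4, node NQ: N={A} ∪ Q={T} → {A,T} (+1)
site 4, node FNQV: FV={A,G} ∩ NQ={A,T} → {A} (+0)
site 4, node CEFNQTV: CET={A,C,G} ∩ FNQV={A} → {A} (+0)
site 5, node ET: E={A} ∪ T={T} → {A,T} (+1)
site 5, node CET: C={T} ∩ ET={A,T} → {T} (+0)
site 5, node FV: F={T} ∪ V={G} → {G,T} (+1)
site 5, node NQ: N={C} ∩ Q={C} → {C} (+0)
site 5, node FNQV: FV={G,T} ∪ NQ={C} → {C,G,T} (+1)
site 5, node CEFNQTV: CET={T} ∩ FNQV={C,G,T} → {T} (+0)
per-site changes: [2, 3, 4, 3, 4, 3]; total = 19

19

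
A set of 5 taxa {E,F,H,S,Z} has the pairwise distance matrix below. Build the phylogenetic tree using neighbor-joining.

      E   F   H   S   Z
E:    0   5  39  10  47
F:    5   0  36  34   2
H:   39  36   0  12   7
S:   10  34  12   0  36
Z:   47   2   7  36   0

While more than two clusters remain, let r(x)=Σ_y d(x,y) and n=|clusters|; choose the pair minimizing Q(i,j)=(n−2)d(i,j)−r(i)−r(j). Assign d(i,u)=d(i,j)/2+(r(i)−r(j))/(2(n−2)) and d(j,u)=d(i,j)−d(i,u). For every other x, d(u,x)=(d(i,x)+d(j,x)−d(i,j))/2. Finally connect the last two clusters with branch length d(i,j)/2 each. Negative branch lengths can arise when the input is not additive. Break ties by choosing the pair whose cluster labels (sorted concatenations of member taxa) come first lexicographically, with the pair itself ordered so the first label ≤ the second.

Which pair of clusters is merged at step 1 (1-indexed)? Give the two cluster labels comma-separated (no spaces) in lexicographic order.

H,Z

step 1: merge (H,Z) at d=7, Q=-165; branch lengths H→23/6, Z→19/6; new cluster HZ
  updated: d(E,HZ)=79/2, d(F,HZ)=31/2, d(HZ,S)=41/2
step 2: merge (E,F) at d=5, Q=-99; branch lengths E→5/2, F→5/2; new cluster EF
  updated: d(EF,HZ)=25, d(EF,S)=39/2
step 3: merge (EF,HZ) at d=25, Q=-65; branch lengths EF→12, HZ→13; new cluster EFHZ
  updated: d(EFHZ,S)=15/2
step 4: merge (EFHZ,S) at d=15/2; branch lengths EFHZ→15/4, S→15/4; new cluster EFHSZ
final tree: (((E:5/2,F:5/2):12,(H:23/6,Z:19/6):13):15/4,S:15/4)
total length: 89/2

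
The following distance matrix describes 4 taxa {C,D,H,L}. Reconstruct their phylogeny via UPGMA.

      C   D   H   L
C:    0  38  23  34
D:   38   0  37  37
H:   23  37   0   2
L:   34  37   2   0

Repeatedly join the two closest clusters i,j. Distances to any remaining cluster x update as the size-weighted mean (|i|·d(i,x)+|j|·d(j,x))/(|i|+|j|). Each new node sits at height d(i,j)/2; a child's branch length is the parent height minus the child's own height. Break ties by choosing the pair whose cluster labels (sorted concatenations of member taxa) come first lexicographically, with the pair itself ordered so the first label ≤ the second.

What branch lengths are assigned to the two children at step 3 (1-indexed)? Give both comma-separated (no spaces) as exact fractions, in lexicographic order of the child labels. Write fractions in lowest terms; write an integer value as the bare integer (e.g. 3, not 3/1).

1. join H+L (d=2) ⇒ HL; edges |H|=1, |L|=1
  updated: d(C,HL)=57/2, d(D,HL)=37
2. join C+HL (d=57/2) ⇒ CHL; edges |C|=57/4, |HL|=53/4
  updated: d(CHL,D)=112/3
3. join CHL+D (d=112/3) ⇒ CDHL; edges |CHL|=53/12, |D|=56/3
final tree: ((C:57/4,(H:1,L:1):53/4):53/12,D:56/3)
total length: 631/12

53/12,56/3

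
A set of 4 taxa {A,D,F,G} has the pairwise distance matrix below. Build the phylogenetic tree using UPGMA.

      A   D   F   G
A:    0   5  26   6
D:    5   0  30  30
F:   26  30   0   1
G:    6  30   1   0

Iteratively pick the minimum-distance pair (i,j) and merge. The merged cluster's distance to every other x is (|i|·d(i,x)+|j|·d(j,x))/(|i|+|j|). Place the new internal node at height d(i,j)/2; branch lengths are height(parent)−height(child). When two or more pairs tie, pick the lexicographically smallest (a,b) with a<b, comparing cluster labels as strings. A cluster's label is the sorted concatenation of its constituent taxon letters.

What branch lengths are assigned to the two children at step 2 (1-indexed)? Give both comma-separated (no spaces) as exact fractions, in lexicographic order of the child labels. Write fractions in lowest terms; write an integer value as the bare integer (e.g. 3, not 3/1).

5/2,5/2

iteration 1: select F,G (d=1); attach at lengths (1/2, 1/2); label the merged cluster FG
  updated: d(A,FG)=16, d(D,FG)=30
iteration 2: select A,D (d=5); attach at lengths (5/2, 5/2); label the merged cluster AD
  updated: d(AD,FG)=23
iteration 3: select AD,FG (d=23); attach at lengths (9, 11); label the merged cluster ADFG
final tree: ((A:5/2,D:5/2):9,(F:1/2,G:1/2):11)
total length: 26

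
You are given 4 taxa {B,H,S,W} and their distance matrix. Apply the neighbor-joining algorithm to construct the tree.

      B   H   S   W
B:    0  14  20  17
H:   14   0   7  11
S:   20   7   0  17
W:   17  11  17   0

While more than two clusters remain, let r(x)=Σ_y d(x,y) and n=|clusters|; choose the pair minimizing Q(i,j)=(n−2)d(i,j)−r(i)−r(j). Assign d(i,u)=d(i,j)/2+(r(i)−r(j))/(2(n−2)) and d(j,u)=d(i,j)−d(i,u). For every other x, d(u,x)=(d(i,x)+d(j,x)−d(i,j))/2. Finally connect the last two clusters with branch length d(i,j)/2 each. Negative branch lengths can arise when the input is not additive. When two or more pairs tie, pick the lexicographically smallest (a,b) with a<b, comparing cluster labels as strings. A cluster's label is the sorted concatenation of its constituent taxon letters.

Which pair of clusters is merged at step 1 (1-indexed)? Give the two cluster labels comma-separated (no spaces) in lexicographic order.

B,W

step 1: merge (B,W) at d=17, Q=-62; branch lengths B→10, W→7; new cluster BW
  updated: d(BW,H)=4, d(BW,S)=10
step 2: merge (BW,H) at d=4, Q=-21; branch lengths BW→7/2, H→1/2; new cluster BHW
  updated: d(BHW,S)=13/2
step 3: merge (BHW,S) at d=13/2; branch lengths BHW→13/4, S→13/4; new cluster BHSW
final tree: (((B:10,W:7):7/2,H:1/2):13/4,S:13/4)
total length: 55/2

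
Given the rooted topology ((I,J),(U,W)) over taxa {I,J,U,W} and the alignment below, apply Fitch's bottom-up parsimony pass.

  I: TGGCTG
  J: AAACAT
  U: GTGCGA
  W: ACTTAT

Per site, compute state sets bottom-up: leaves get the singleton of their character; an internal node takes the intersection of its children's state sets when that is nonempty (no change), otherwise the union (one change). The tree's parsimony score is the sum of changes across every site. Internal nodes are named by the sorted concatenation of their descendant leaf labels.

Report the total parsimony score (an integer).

site 0, node IJ: I={T} ∪ J={A} → {A,T} (+1)
site 0, node UW: U={G} ∪ W={A} → {A,G} (+1)
site 0, node IJUW: IJ={A,T} ∩ UW={A,G} → {A} (+0)
site 1, node IJ: I={G} ∪ J={A} → {A,G} (+1)
site 1, node UW: U={T} ∪ W={C} → {C,T} (+1)
site 1, node IJUW: IJ={A,G} ∪ UW={C,T} → {A,C,G,T} (+1)
site 2, node IJ: I={G} ∪ J={A} → {A,G} (+1)
site 2, node UW: U={G} ∪ W={T} → {G,T} (+1)
site 2, node IJUW: IJ={A,G} ∩ UW={G,T} → {G} (+0)
site 3, node IJ: I={C} ∩ J={C} → {C} (+0)
site 3, node UW: U={C} ∪ W={T} → {C,T} (+1)
site 3, node IJUW: IJ={C} ∩ UW={C,T} → {C} (+0)
site 4, node IJ: I={T} ∪ J={A} → {A,T} (+1)
site 4, node UW: U={G} ∪ W={A} → {A,G} (+1)
site 4, node IJUW: IJ={A,T} ∩ UW={A,G} → {A} (+0)
site 5, node IJ: I={G} ∪ J={T} → {G,T} (+1)
site 5, node UW: U={A} ∪ W={T} → {A,T} (+1)
site 5, node IJUW: IJ={G,T} ∩ UW={A,T} → {T} (+0)
per-site changes: [2, 3, 2, 1, 2, 2]; total = 12

12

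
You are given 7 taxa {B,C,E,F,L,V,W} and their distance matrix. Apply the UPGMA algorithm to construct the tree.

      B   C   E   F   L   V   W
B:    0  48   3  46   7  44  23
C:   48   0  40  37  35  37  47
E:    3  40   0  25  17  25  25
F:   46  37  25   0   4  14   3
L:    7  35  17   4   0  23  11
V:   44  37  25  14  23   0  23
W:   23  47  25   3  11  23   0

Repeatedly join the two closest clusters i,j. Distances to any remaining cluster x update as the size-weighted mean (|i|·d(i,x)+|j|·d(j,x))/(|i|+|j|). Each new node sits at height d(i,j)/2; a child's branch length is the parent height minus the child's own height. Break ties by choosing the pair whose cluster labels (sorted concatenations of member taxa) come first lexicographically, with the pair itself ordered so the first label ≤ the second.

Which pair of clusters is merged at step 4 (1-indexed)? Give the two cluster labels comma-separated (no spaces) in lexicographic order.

FLW,V

iteration 1: select B,E (d=3); attach at lengths (3/2, 3/2); label the merged cluster BE
  updated: d(BE,C)=44, d(BE,F)=71/2, d(BE,L)=12, d(BE,V)=69/2, d(BE,W)=24
iteration 2: select F,W (d=3); attach at lengths (3/2, 3/2); label the merged cluster FW
  updated: d(BE,FW)=119/4, d(C,FW)=42, d(FW,L)=15/2, d(FW,V)=37/2
iteration 3: select FW,L (d=15/2); attach at lengths (9/4, 15/4); label the merged cluster FLW
  updated: d(BE,FLW)=143/6, d(C,FLW)=119/3, d(FLW,V)=20
iteration 4: select FLW,V (d=20); attach at lengths (25/4, 10); label the merged cluster FLVW
  updated: d(BE,FLVW)=53/2, d(C,FLVW)=39
iteration 5: select BE,FLVW (d=53/2); attach at lengths (47/4, 13/4); label the merged cluster BEFLVW
  updated: d(BEFLVW,C)=122/3
iteration 6: select BEFLVW,C (d=122/3); attach at lengths (85/12, 61/3); label the merged cluster BCEFLVW
final tree: (((B:3/2,E:3/2):47/4,(((F:3/2,W:3/2):9/4,L:15/4):25/4,V:10):13/4):85/12,C:61/3)
total length: 212/3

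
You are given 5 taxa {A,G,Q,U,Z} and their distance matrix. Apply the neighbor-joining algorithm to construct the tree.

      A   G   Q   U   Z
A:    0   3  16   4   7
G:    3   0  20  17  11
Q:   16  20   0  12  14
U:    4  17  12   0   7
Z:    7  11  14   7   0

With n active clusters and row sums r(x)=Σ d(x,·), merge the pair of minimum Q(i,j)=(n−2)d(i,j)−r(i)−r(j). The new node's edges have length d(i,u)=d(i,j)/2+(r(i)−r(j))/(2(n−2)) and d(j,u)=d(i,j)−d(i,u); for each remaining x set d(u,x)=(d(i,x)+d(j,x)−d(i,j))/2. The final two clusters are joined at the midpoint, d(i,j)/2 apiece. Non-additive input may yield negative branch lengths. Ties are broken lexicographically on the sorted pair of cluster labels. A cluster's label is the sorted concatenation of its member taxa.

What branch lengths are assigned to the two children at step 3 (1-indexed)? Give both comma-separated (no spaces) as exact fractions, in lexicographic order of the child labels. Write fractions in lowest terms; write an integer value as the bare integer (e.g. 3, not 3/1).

15/8,77/8

step 1: merge (A,G) at d=3, Q=-72; branch lengths A→-2, G→5; new cluster AG
  updated: d(AG,Q)=33/2, d(AG,U)=9, d(AG,Z)=15/2
step 2: merge (AG,Z) at d=15/2, Q=-93/2; branch lengths AG→39/8, Z→21/8; new cluster AGZ
  updated: d(AGZ,Q)=23/2, d(AGZ,U)=17/4
step 3: merge (AGZ,Q) at d=23/2, Q=-111/4; branch lengths AGZ→15/8, Q→77/8; new cluster AGQZ
  updated: d(AGQZ,U)=19/8
step 4: merge (AGQZ,U) at d=19/8; branch lengths AGQZ→19/16, U→19/16; new cluster AGQUZ
final tree: ((((A:-2,G:5):39/8,Z:21/8):15/8,Q:77/8):19/16,U:19/16)
total length: 195/8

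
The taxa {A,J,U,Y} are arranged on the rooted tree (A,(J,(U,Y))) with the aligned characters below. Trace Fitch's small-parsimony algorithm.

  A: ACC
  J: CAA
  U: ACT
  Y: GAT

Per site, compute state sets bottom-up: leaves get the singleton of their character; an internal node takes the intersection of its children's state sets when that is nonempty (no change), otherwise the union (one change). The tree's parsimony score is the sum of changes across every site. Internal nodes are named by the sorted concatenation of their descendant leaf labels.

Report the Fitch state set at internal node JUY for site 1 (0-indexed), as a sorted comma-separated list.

[col 0] UY: children U:{A}, Y:{G} ∪→ {A,G}; cost 1
[col 0] JUY: children J:{C}, UY:{A,G} ∪→ {A,C,G}; cost 1
[col 0] AJUY: children A:{A}, JUY:{A,C,G} ∩→ {A}; cost 0
[col 1] UY: children U:{C}, Y:{A} ∪→ {A,C}; cost 1
[col 1] JUY: children J:{A}, UY:{A,C} ∩→ {A}; cost 0
[col 1] AJUY: children A:{C}, JUY:{A} ∪→ {A,C}; cost 1
[col 2] UY: children U:{T}, Y:{T} ∩→ {T}; cost 0
[col 2] JUY: children J:{A}, UY:{T} ∪→ {A,T}; cost 1
[col 2] AJUY: children A:{C}, JUY:{A,T} ∪→ {A,C,T}; cost 1
per-site changes: [2, 2, 2]; total = 6

A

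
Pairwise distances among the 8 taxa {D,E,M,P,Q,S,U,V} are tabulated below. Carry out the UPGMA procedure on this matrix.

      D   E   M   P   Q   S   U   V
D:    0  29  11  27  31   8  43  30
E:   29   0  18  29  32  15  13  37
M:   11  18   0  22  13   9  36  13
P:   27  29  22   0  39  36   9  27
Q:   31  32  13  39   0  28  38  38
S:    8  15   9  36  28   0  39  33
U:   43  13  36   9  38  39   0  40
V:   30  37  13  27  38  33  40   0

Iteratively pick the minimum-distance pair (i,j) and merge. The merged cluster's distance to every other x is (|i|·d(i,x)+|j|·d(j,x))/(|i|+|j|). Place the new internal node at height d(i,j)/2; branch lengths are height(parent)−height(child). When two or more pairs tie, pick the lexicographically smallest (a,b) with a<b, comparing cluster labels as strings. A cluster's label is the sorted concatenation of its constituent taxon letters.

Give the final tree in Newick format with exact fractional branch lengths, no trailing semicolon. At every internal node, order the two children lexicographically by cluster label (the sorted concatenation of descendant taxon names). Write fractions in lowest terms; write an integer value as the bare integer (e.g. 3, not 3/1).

((((((D:4,S:4):1,M:5):16/3,E:31/3):8/3,Q:13):21/10,V:151/10):133/120,(P:9/2,U:9/2):281/24)

iteration 1: select D,S (d=8); attach at lengths (4, 4); label the merged cluster DS
  updated: d(DS,E)=22, d(DS,M)=10, d(DS,P)=63/2, d(DS,Q)=59/2, d(DS,U)=41, d(DS,V)=63/2
iteration 2: select P,U (d=9); attach at lengths (9/2, 9/2); label the merged cluster PU
  updated: d(DS,PU)=145/4, d(E,PU)=21, d(M,PU)=29, d(PU,Q)=77/2, d(PU,V)=67/2
iteration 3: select DS,M (d=10); attach at lengths (1, 5); label the merged cluster DMS
  updated: d(DMS,E)=62/3, d(DMS,PU)=203/6, d(DMS,Q)=24, d(DMS,V)=76/3
iteration 4: select DMS,E (d=62/3); attach at lengths (16/3, 31/3); label the merged cluster DEMS
  updated: d(DEMS,PU)=245/8, d(DEMS,Q)=26, d(DEMS,V)=113/4
iteration 5: select DEMS,Q (d=26); attach at lengths (8/3, 13); label the merged cluster DEMQS
  updated: d(DEMQS,PU)=161/5, d(DEMQS,V)=151/5
iteration 6: select DEMQS,V (d=151/5); attach at lengths (21/10, 151/10); label the merged cluster DEMQSV
  updated: d(DEMQSV,PU)=389/12
iteration 7: select DEMQSV,PU (d=389/12); attach at lengths (133/120, 281/24); label the merged cluster DEMPQSUV
final tree: ((((((D:4,S:4):1,M:5):16/3,E:31/3):8/3,Q:13):21/10,V:151/10):133/120,(P:9/2,U:9/2):281/24)
total length: 1687/20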